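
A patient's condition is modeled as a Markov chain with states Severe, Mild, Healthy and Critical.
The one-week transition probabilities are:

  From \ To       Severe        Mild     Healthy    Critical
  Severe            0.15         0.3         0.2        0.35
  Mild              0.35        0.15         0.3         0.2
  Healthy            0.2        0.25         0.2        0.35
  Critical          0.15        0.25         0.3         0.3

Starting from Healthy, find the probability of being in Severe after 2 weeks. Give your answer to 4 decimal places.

Propagate the distribution vector 2 weeks from Healthy.
After 0 weeks: (0.0000, 0.0000, 1.0000, 0.0000)
After 1 week: (0.2000, 0.2500, 0.2000, 0.3500)
After 2 weeks: (0.2100, 0.2350, 0.2600, 0.2950)
P(in Severe after 2 weeks) = 0.2100

0.2100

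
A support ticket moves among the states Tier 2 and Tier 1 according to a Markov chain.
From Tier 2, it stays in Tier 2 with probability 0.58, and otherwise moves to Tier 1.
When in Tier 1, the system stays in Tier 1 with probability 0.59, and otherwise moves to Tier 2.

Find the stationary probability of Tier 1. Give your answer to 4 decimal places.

0.5060

Let the stationary distribution be π with π = πP and π_1 + π_2 = 1.
π_1 = 0.58·π_1 + 0.41·π_2
Solving with the normalization constraint gives π = (0.4940, 0.5060).
So the stationary probability of Tier 1 is 0.5060.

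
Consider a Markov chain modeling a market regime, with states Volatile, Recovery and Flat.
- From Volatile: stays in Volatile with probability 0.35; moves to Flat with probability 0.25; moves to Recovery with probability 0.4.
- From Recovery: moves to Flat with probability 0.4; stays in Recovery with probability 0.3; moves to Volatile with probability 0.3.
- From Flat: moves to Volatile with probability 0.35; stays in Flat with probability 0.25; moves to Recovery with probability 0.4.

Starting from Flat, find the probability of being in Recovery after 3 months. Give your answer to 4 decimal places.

Propagate the distribution vector 3 months from Flat.
After 0 months: (0.0000, 0.0000, 1.0000)
After 1 month: (0.3500, 0.4000, 0.2500)
After 2 months: (0.3300, 0.3600, 0.3100)
After 3 months: (0.3320, 0.3640, 0.3040)
P(in Recovery after 3 months) = 0.3640

0.3640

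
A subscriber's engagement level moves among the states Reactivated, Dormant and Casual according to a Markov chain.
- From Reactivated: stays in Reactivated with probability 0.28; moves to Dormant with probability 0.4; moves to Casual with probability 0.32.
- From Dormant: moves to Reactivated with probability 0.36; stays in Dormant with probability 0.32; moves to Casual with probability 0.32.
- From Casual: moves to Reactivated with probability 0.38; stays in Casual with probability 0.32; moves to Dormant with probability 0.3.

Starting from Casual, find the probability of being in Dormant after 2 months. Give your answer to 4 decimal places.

0.3440

Sum over the intermediate state after 1 month:
P = P(Casual→Reactivated)·P(Reactivated→Dormant) + P(Casual→Dormant)·P(Dormant→Dormant) + P(Casual→Casual)·P(Casual→Dormant)
  = 0.38×0.4 + 0.3×0.32 + 0.32×0.3
  = 0.1520 + 0.0960 + 0.0960 = 0.3440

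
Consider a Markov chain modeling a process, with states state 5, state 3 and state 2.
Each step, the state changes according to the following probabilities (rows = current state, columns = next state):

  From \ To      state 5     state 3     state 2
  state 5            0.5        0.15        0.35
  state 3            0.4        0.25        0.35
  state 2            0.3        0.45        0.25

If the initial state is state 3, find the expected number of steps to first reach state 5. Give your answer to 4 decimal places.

2.7160

Let t(s) be the expected number of steps to first reach state 5 from state s, with t(state 5) = 0. Conditioning on the first step:
t(state 3) = 1 + 0.25·t(state 3) + 0.35·t(state 2)
t(state 2) = 1 + 0.45·t(state 3) + 0.25·t(state 2)
Solving: t(state 3) = 2.7160, t(state 2) = 2.9630.
Expected steps from state 3 to state 5: 2.7160.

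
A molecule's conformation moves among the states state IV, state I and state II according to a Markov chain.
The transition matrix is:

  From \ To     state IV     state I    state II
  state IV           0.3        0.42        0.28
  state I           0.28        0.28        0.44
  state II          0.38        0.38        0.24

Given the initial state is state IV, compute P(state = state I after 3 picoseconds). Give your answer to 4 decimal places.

0.3576

Propagate the distribution vector 3 picoseconds from state IV.
After 0 picoseconds: (1.0000, 0.0000, 0.0000)
After 1 picosecond: (0.3000, 0.4200, 0.2800)
After 2 picoseconds: (0.3140, 0.3500, 0.3360)
After 3 picoseconds: (0.3199, 0.3576, 0.3226)
P(in state I after 3 picoseconds) = 0.3576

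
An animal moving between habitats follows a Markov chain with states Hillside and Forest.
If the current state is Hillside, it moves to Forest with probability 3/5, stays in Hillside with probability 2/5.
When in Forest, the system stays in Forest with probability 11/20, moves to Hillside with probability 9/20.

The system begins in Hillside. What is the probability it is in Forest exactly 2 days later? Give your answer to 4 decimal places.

0.5700

Sum over the intermediate state after 1 day:
P = P(Hillside→Hillside)·P(Hillside→Forest) + P(Hillside→Forest)·P(Forest→Forest)
  = 0.4×0.6 + 0.6×0.55
  = 0.2400 + 0.3300 = 0.5700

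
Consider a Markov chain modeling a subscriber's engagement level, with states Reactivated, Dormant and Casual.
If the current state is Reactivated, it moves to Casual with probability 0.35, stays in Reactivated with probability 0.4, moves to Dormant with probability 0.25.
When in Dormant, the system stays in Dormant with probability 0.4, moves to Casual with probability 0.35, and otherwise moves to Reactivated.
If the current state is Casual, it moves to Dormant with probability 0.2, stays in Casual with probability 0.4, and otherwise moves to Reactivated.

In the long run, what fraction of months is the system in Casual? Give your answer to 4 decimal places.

Let the stationary distribution be π with π = πP and π_1 + π_2 + π_3 = 1.
π_1 = 0.4·π_1 + 0.25·π_2 + 0.4·π_3
π_2 = 0.25·π_1 + 0.4·π_2 + 0.2·π_3
Solving with the normalization constraint gives π = (0.3591, 0.2724, 0.3684).
So the stationary probability of Casual is 0.3684.

0.3684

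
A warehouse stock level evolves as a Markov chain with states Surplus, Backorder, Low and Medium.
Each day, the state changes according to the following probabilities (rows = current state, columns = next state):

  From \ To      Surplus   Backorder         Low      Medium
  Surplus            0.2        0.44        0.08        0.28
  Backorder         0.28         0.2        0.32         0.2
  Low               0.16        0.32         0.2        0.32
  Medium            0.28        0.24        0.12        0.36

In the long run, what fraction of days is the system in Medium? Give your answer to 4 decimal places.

0.2870

Let the stationary distribution be π with π = πP and π_1 + π_2 + π_3 + π_4 = 1.
π_1 = 0.2·π_1 + 0.28·π_2 + 0.16·π_3 + 0.28·π_4
π_2 = 0.44·π_1 + 0.2·π_2 + 0.32·π_3 + 0.24·π_4
π_3 = 0.08·π_1 + 0.32·π_2 + 0.2·π_3 + 0.12·π_4
Solving with the normalization constraint gives π = (0.2389, 0.2908, 0.1833, 0.2870).
So the stationary probability of Medium is 0.2870.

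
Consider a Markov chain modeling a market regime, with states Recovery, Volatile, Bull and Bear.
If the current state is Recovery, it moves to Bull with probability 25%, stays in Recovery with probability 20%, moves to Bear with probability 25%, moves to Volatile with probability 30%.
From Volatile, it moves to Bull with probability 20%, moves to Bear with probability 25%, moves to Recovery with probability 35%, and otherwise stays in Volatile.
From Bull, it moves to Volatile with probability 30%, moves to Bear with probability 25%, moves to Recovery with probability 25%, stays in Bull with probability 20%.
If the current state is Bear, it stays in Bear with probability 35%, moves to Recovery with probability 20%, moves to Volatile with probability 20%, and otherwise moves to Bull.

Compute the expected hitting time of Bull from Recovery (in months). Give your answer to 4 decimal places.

4.2083

Let t(s) be the expected number of months to first reach Bull from state s, with t(Bull) = 0. Conditioning on the first month:
t(Recovery) = 1 + 0.2·t(Recovery) + 0.3·t(Volatile) + 0.25·t(Bear)
t(Volatile) = 1 + 0.35·t(Recovery) + 0.2·t(Volatile) + 0.25·t(Bear)
t(Bear) = 1 + 0.2·t(Recovery) + 0.2·t(Volatile) + 0.35·t(Bear)
Solving: t(Recovery) = 4.2083, t(Volatile) = 4.3996, t(Bear) = 4.1870.
Expected months from Recovery to Bull: 4.2083.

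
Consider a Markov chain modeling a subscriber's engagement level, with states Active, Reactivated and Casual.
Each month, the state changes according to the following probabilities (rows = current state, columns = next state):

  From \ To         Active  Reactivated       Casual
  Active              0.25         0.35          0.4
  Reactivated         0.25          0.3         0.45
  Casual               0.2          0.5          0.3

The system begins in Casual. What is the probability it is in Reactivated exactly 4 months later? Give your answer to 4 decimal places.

0.3873

Propagate the distribution vector 4 months from Casual.
After 0 months: (0.0000, 0.0000, 1.0000)
After 1 month: (0.2000, 0.5000, 0.3000)
After 2 months: (0.2350, 0.3700, 0.3950)
After 3 months: (0.2303, 0.3908, 0.3790)
After 4 months: (0.2311, 0.3873, 0.3816)
P(in Reactivated after 4 months) = 0.3873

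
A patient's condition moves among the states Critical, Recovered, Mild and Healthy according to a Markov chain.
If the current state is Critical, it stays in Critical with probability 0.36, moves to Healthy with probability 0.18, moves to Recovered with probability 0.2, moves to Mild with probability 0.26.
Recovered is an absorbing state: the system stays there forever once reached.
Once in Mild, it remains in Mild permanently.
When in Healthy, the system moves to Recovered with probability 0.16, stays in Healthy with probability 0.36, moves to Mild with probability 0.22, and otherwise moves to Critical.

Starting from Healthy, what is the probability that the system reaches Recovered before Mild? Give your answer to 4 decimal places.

Let h(s) be the probability of absorption at Recovered starting from transient state s. Then h(Recovered) = 1 and h(Mild) = 0. By first-step analysis:
h(Critical) = 0.36·h(Critical) + 0.2·1 + 0.26·0 + 0.18·h(Healthy)
h(Healthy) = 0.26·h(Critical) + 0.16·1 + 0.22·0 + 0.36·h(Healthy)
Solving: h(Critical) = 0.4322, h(Healthy) = 0.4256.
Starting from Healthy, the probability is 0.4256.

0.4256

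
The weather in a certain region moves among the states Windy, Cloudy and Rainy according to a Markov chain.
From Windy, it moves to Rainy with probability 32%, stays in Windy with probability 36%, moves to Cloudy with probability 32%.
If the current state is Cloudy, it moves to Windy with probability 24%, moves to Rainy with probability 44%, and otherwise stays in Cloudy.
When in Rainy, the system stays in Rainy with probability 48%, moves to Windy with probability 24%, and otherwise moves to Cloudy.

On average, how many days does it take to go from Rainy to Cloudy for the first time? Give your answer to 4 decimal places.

3.4375

Let t(s) be the expected number of days to first reach Cloudy from state s, with t(Cloudy) = 0. Conditioning on the first day:
t(Windy) = 1 + 0.36·t(Windy) + 0.32·t(Rainy)
t(Rainy) = 1 + 0.24·t(Windy) + 0.48·t(Rainy)
Solving: t(Windy) = 3.2813, t(Rainy) = 3.4375.
Expected days from Rainy to Cloudy: 3.4375.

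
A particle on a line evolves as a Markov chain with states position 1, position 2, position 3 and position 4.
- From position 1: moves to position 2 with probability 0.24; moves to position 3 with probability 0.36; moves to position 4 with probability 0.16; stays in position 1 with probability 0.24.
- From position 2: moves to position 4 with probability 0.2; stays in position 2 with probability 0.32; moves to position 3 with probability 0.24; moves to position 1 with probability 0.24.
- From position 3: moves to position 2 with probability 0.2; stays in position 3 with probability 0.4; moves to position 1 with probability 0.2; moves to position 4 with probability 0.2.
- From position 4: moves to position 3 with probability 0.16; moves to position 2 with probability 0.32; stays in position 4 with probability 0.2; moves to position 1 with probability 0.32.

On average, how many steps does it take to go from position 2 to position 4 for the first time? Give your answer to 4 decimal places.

5.2381

Let t(s) be the expected number of steps to first reach position 4 from state s, with t(position 4) = 0. Conditioning on the first step:
t(position 1) = 1 + 0.24·t(position 1) + 0.24·t(position 2) + 0.36·t(position 3)
t(position 2) = 1 + 0.24·t(position 1) + 0.32·t(position 2) + 0.24·t(position 3)
t(position 3) = 1 + 0.2·t(position 1) + 0.2·t(position 2) + 0.4·t(position 3)
Solving: t(position 1) = 5.4464, t(position 2) = 5.2381, t(position 3) = 5.2282.
Expected steps from position 2 to position 4: 5.2381.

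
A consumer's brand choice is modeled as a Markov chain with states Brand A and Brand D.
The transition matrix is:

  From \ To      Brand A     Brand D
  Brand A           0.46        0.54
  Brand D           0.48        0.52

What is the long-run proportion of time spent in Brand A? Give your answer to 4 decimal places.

Let the stationary distribution be π with π = πP and π_1 + π_2 = 1.
π_1 = 0.46·π_1 + 0.48·π_2
Solving with the normalization constraint gives π = (0.4706, 0.5294).
So the stationary probability of Brand A is 0.4706.

0.4706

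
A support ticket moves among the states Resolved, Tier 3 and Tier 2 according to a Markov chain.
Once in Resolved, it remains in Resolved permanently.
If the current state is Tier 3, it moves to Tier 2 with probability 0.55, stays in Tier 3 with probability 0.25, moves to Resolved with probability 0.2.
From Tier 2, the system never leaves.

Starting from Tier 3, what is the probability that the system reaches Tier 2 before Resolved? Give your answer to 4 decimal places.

Let h(s) be the probability of absorption at Tier 2 starting from transient state s. Then h(Tier 2) = 1 and h(Resolved) = 0. By first-step analysis:
h(Tier 3) = 0.2·0 + 0.25·h(Tier 3) + 0.55·1
Solving: h(Tier 3) = 0.7333.
Starting from Tier 3, the probability is 0.7333.

0.7333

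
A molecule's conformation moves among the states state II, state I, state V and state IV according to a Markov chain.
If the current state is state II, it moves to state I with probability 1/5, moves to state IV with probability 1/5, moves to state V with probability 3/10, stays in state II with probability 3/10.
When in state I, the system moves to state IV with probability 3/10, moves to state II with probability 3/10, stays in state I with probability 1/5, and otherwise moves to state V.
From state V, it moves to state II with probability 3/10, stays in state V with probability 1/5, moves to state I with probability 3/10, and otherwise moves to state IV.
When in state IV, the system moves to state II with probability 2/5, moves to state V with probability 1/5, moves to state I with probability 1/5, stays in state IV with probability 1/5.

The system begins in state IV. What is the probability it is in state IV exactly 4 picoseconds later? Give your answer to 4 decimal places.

Propagate the distribution vector 4 picoseconds from state IV.
After 0 picoseconds: (0.0000, 0.0000, 0.0000, 1.0000)
After 1 picosecond: (0.4000, 0.2000, 0.2000, 0.2000)
After 2 picoseconds: (0.3200, 0.2200, 0.2400, 0.2200)
After 3 picoseconds: (0.3220, 0.2240, 0.2320, 0.2220)
After 4 picoseconds: (0.3222, 0.2232, 0.2322, 0.2224)
P(in state IV after 4 picoseconds) = 0.2224

0.2224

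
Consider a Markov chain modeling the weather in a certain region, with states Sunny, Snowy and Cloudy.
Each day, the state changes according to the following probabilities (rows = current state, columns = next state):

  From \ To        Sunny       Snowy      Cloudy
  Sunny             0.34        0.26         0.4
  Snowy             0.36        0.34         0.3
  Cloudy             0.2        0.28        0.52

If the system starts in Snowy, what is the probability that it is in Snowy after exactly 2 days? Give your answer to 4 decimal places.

Sum over the intermediate state after 1 day:
P = P(Snowy→Sunny)·P(Sunny→Snowy) + P(Snowy→Snowy)·P(Snowy→Snowy) + P(Snowy→Cloudy)·P(Cloudy→Snowy)
  = 0.36×0.26 + 0.34×0.34 + 0.3×0.28
  = 0.0936 + 0.1156 + 0.0840 = 0.2932

0.2932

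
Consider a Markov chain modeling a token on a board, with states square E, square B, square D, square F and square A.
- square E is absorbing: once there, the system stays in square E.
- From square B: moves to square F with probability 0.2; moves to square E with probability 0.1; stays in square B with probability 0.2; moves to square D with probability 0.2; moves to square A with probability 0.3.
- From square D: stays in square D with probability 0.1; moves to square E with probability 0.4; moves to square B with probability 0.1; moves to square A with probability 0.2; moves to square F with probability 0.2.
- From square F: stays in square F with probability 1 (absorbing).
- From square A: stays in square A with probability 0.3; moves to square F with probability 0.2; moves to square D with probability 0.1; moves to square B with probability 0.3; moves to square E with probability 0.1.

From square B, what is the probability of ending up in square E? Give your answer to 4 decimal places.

Let h(s) be the probability of absorption at square E starting from transient state s. Then h(square E) = 1 and h(square F) = 0. By first-step analysis:
h(square B) = 0.1·1 + 0.2·h(square B) + 0.2·h(square D) + 0.2·0 + 0.3·h(square A)
h(square D) = 0.4·1 + 0.1·h(square B) + 0.1·h(square D) + 0.2·0 + 0.2·h(square A)
h(square A) = 0.1·1 + 0.3·h(square B) + 0.1·h(square D) + 0.2·0 + 0.3·h(square A)
Solving: h(square B) = 0.4233, h(square D) = 0.5820, h(square A) = 0.4074.
Starting from square B, the probability is 0.4233.

0.4233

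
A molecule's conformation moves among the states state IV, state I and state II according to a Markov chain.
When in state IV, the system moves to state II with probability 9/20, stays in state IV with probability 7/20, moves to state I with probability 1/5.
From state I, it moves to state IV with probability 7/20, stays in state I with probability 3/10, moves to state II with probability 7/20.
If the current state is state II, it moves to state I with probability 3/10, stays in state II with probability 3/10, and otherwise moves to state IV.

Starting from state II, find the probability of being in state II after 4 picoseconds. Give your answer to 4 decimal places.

0.3685

Propagate the distribution vector 4 picoseconds from state II.
After 0 picoseconds: (0.0000, 0.0000, 1.0000)
After 1 picosecond: (0.4000, 0.3000, 0.3000)
After 2 picoseconds: (0.3650, 0.2600, 0.3750)
After 3 picoseconds: (0.3688, 0.2635, 0.3678)
After 4 picoseconds: (0.3684, 0.2631, 0.3685)
P(in state II after 4 picoseconds) = 0.3685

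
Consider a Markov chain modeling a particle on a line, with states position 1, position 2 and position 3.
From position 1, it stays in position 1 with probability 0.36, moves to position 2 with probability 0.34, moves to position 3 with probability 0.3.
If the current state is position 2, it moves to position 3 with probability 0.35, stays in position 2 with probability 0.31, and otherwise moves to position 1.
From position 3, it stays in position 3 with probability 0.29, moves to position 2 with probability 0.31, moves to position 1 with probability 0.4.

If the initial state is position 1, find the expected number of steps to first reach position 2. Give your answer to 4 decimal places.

Let t(s) be the expected number of steps to first reach position 2 from state s, with t(position 2) = 0. Conditioning on the first step:
t(position 1) = 1 + 0.36·t(position 1) + 0.3·t(position 3)
t(position 3) = 1 + 0.4·t(position 1) + 0.29·t(position 3)
Solving: t(position 1) = 3.0203, t(position 3) = 3.1100.
Expected steps from position 1 to position 2: 3.0203.

3.0203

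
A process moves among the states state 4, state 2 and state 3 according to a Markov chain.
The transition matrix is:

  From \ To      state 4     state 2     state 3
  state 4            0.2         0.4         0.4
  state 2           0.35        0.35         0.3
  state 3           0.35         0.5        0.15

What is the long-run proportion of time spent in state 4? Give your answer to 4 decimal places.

0.3043

Let the stationary distribution be π with π = πP and π_1 + π_2 + π_3 = 1.
π_1 = 0.2·π_1 + 0.35·π_2 + 0.35·π_3
π_2 = 0.4·π_1 + 0.35·π_2 + 0.5·π_3
Solving with the normalization constraint gives π = (0.3043, 0.4083, 0.2873).
So the stationary probability of state 4 is 0.3043.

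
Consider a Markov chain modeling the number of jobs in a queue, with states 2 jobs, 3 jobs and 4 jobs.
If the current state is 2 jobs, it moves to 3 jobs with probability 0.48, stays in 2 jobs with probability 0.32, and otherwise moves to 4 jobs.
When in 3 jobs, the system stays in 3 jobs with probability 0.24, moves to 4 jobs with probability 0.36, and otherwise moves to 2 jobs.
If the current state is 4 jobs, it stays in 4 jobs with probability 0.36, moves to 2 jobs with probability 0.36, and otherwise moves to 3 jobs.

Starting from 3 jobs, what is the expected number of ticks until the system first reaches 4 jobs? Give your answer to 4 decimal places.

3.3251

Let t(s) be the expected number of ticks to first reach 4 jobs from state s, with t(4 jobs) = 0. Conditioning on the first tick:
t(2 jobs) = 1 + 0.32·t(2 jobs) + 0.48·t(3 jobs)
t(3 jobs) = 1 + 0.4·t(2 jobs) + 0.24·t(3 jobs)
Solving: t(2 jobs) = 3.8177, t(3 jobs) = 3.3251.
Expected ticks from 3 jobs to 4 jobs: 3.3251.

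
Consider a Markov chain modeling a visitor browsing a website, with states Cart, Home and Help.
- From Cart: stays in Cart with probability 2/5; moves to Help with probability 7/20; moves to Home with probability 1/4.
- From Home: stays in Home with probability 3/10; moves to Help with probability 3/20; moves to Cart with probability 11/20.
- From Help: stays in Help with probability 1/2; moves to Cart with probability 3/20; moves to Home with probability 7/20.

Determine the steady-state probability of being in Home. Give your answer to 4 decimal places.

Let the stationary distribution be π with π = πP and π_1 + π_2 + π_3 = 1.
π_1 = 0.4·π_1 + 0.55·π_2 + 0.15·π_3
π_2 = 0.25·π_1 + 0.3·π_2 + 0.35·π_3
Solving with the normalization constraint gives π = (0.3595, 0.2991, 0.3414).
So the stationary probability of Home is 0.2991.

0.2991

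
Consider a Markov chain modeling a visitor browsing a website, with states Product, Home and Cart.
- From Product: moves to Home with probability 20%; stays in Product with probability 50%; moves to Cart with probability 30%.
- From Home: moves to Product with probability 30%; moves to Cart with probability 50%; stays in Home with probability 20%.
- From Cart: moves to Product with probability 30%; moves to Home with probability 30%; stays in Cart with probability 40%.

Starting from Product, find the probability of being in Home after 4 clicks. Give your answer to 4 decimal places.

Propagate the distribution vector 4 clicks from Product.
After 0 clicks: (1.0000, 0.0000, 0.0000)
After 1 click: (0.5000, 0.2000, 0.3000)
After 2 clicks: (0.4000, 0.2300, 0.3700)
After 3 clicks: (0.3800, 0.2370, 0.3830)
After 4 clicks: (0.3760, 0.2383, 0.3857)
P(in Home after 4 clicks) = 0.2383

0.2383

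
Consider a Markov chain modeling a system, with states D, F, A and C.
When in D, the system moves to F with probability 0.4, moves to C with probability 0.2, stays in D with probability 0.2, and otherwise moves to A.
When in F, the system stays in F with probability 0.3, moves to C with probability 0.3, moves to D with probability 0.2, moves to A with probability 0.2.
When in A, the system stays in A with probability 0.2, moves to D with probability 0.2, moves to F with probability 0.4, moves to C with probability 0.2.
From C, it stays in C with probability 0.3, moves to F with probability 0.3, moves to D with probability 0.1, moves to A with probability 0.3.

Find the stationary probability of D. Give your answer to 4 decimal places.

0.1740

Let the stationary distribution be π with π = πP and π_1 + π_2 + π_3 + π_4 = 1.
π_1 = 0.2·π_1 + 0.2·π_2 + 0.2·π_3 + 0.1·π_4
π_2 = 0.4·π_1 + 0.3·π_2 + 0.4·π_3 + 0.3·π_4
π_3 = 0.2·π_1 + 0.2·π_2 + 0.2·π_3 + 0.3·π_4
Solving with the normalization constraint gives π = (0.1740, 0.3400, 0.2260, 0.2600).
So the stationary probability of D is 0.1740.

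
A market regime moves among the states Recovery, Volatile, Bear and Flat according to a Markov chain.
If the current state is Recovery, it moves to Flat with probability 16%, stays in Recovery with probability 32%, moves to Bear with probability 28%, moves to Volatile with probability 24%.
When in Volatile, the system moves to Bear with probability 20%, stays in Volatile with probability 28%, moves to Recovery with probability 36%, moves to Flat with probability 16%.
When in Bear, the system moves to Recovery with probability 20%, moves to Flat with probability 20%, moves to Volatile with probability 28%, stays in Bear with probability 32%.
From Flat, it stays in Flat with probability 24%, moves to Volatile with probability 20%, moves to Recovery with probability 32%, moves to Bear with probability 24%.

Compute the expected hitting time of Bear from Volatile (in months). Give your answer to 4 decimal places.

4.2714

Let t(s) be the expected number of months to first reach Bear from state s, with t(Bear) = 0. Conditioning on the first month:
t(Recovery) = 1 + 0.32·t(Recovery) + 0.24·t(Volatile) + 0.16·t(Flat)
t(Volatile) = 1 + 0.36·t(Recovery) + 0.28·t(Volatile) + 0.16·t(Flat)
t(Flat) = 1 + 0.32·t(Recovery) + 0.2·t(Volatile) + 0.24·t(Flat)
Solving: t(Recovery) = 3.9429, t(Volatile) = 4.2714, t(Flat) = 4.1000.
Expected months from Volatile to Bear: 4.2714.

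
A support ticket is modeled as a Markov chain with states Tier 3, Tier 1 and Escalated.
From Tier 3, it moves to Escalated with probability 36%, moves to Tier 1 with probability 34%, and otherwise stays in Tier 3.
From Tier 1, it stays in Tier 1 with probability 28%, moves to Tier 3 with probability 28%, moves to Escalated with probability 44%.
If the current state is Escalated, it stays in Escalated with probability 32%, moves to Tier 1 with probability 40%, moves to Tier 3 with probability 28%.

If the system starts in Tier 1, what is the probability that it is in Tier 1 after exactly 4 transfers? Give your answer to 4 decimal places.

0.3419

Propagate the distribution vector 4 transfers from Tier 1.
After 0 transfers: (0.0000, 1.0000, 0.0000)
After 1 transfer: (0.2800, 0.2800, 0.4400)
After 2 transfers: (0.2856, 0.3496, 0.3648)
After 3 transfers: (0.2857, 0.3409, 0.3734)
After 4 transfers: (0.2857, 0.3419, 0.3723)
P(in Tier 1 after 4 transfers) = 0.3419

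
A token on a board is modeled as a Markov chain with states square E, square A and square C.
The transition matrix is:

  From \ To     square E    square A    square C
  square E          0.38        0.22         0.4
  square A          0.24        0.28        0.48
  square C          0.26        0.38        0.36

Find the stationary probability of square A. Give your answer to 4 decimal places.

0.3035

Let the stationary distribution be π with π = πP and π_1 + π_2 + π_3 = 1.
π_1 = 0.38·π_1 + 0.24·π_2 + 0.26·π_3
π_2 = 0.22·π_1 + 0.28·π_2 + 0.38·π_3
Solving with the normalization constraint gives π = (0.2886, 0.3035, 0.4080).
So the stationary probability of square A is 0.3035.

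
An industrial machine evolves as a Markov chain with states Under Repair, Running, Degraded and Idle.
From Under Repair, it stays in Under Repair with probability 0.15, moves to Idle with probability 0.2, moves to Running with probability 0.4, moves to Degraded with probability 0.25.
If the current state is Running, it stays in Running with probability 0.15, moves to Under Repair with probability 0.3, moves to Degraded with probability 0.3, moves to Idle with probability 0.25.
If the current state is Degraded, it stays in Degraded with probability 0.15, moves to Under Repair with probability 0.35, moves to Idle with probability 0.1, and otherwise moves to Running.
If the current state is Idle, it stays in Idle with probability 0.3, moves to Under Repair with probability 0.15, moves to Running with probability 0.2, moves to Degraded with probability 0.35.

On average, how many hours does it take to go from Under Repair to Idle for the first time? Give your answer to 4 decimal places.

Let t(s) be the expected number of hours to first reach Idle from state s, with t(Idle) = 0. Conditioning on the first hour:
t(Under Repair) = 1 + 0.15·t(Under Repair) + 0.4·t(Running) + 0.25·t(Degraded)
t(Running) = 1 + 0.3·t(Under Repair) + 0.15·t(Running) + 0.3·t(Degraded)
t(Degraded) = 1 + 0.35·t(Under Repair) + 0.4·t(Running) + 0.15·t(Degraded)
Solving: t(Under Repair) = 5.2133, t(Running) = 5.0237, t(Degraded) = 5.6872.
Expected hours from Under Repair to Idle: 5.2133.

5.2133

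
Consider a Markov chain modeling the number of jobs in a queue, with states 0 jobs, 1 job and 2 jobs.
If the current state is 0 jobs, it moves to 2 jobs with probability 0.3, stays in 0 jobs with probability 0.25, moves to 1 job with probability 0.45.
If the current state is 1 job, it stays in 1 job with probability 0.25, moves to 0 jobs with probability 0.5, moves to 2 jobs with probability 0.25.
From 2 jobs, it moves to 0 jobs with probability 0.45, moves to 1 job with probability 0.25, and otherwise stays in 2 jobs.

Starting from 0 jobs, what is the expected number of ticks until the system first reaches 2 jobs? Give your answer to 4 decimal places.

Let t(s) be the expected number of ticks to first reach 2 jobs from state s, with t(2 jobs) = 0. Conditioning on the first tick:
t(0 jobs) = 1 + 0.25·t(0 jobs) + 0.45·t(1 job)
t(1 job) = 1 + 0.5·t(0 jobs) + 0.25·t(1 job)
Solving: t(0 jobs) = 3.5556, t(1 job) = 3.7037.
Expected ticks from 0 jobs to 2 jobs: 3.5556.

3.5556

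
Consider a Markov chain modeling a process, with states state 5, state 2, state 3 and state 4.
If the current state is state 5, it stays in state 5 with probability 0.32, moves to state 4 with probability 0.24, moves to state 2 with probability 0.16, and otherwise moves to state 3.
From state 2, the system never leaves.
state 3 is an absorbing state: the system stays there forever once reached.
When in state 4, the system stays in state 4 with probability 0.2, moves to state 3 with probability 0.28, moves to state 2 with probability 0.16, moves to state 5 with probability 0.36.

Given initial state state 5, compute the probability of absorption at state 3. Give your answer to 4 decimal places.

0.6364

Let h(s) be the probability of absorption at state 3 starting from transient state s. Then h(state 3) = 1 and h(state 2) = 0. By first-step analysis:
h(state 5) = 0.32·h(state 5) + 0.16·0 + 0.28·1 + 0.24·h(state 4)
h(state 4) = 0.36·h(state 5) + 0.16·0 + 0.28·1 + 0.2·h(state 4)
Solving: h(state 5) = 0.6364, h(state 4) = 0.6364.
Starting from state 5, the probability is 0.6364.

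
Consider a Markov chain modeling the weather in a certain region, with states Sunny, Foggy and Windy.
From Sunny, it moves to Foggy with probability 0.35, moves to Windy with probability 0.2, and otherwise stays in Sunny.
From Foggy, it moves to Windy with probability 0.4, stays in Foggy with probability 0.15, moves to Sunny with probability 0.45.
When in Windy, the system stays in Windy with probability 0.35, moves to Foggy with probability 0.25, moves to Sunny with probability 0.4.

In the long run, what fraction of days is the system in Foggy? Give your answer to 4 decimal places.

0.2668

Let the stationary distribution be π with π = πP and π_1 + π_2 + π_3 = 1.
π_1 = 0.45·π_1 + 0.45·π_2 + 0.4·π_3
π_2 = 0.35·π_1 + 0.15·π_2 + 0.25·π_3
Solving with the normalization constraint gives π = (0.4351, 0.2668, 0.2981).
So the stationary probability of Foggy is 0.2668.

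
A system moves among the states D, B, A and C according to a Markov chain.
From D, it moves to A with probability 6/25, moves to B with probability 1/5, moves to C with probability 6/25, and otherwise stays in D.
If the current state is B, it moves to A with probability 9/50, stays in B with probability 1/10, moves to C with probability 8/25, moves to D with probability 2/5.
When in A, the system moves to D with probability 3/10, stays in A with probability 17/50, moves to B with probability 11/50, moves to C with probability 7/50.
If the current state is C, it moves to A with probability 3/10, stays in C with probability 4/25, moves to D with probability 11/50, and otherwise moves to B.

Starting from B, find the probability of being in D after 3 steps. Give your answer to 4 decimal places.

0.3127

Propagate the distribution vector 3 steps from B.
After 0 steps: (0.0000, 1.0000, 0.0000, 0.0000)
After 1 step: (0.4000, 0.1000, 0.1800, 0.3200)
After 2 steps: (0.2924, 0.2320, 0.2712, 0.2044)
After 3 steps: (0.3127, 0.2068, 0.2655, 0.2151)
P(in D after 3 steps) = 0.3127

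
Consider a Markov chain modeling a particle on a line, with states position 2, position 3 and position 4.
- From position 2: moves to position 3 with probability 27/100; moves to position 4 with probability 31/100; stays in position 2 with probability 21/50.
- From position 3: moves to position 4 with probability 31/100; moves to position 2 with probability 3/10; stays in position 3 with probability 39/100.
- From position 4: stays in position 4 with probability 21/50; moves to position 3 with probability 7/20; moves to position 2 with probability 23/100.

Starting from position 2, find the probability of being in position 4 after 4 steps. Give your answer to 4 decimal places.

Propagate the distribution vector 4 steps from position 2.
After 0 steps: (1.0000, 0.0000, 0.0000)
After 1 step: (0.4200, 0.2700, 0.3100)
After 2 steps: (0.3287, 0.3272, 0.3441)
After 3 steps: (0.3154, 0.3368, 0.3479)
After 4 steps: (0.3135, 0.3382, 0.3483)
P(in position 4 after 4 steps) = 0.3483

0.3483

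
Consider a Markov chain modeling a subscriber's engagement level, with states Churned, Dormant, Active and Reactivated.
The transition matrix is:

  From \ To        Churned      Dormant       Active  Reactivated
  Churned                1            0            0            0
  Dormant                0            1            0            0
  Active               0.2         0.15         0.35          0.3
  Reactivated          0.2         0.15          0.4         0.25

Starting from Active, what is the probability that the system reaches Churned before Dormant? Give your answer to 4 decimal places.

0.5714

Let h(s) be the probability of absorption at Churned starting from transient state s. Then h(Churned) = 1 and h(Dormant) = 0. By first-step analysis:
h(Active) = 0.2·1 + 0.15·0 + 0.35·h(Active) + 0.3·h(Reactivated)
h(Reactivated) = 0.2·1 + 0.15·0 + 0.4·h(Active) + 0.25·h(Reactivated)
Solving: h(Active) = 0.5714, h(Reactivated) = 0.5714.
Starting from Active, the probability is 0.5714.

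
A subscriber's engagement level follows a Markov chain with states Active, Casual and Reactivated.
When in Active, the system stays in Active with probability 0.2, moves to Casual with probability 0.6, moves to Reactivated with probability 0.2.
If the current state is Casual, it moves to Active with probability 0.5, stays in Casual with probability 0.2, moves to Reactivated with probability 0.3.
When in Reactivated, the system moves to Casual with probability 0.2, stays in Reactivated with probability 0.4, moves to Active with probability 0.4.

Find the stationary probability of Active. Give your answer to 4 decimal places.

0.3621

Let the stationary distribution be π with π = πP and π_1 + π_2 + π_3 = 1.
π_1 = 0.2·π_1 + 0.5·π_2 + 0.4·π_3
π_2 = 0.6·π_1 + 0.2·π_2 + 0.2·π_3
Solving with the normalization constraint gives π = (0.3621, 0.3448, 0.2931).
So the stationary probability of Active is 0.3621.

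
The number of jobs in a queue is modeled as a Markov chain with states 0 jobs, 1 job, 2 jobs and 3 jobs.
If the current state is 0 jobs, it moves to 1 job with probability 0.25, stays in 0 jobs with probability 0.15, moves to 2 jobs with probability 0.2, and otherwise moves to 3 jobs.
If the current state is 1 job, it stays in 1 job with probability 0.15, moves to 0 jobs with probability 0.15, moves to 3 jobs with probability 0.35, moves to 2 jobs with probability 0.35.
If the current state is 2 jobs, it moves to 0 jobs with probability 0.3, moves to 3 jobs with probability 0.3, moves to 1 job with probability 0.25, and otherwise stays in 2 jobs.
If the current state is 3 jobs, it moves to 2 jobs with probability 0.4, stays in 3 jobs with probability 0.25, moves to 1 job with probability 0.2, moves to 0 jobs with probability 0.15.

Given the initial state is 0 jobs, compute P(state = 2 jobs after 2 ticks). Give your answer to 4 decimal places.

0.3075

Propagate the distribution vector 2 ticks from 0 jobs.
After 0 ticks: (1.0000, 0.0000, 0.0000, 0.0000)
After 1 tick: (0.1500, 0.2500, 0.2000, 0.4000)
After 2 ticks: (0.1800, 0.2050, 0.3075, 0.3075)
P(in 2 jobs after 2 ticks) = 0.3075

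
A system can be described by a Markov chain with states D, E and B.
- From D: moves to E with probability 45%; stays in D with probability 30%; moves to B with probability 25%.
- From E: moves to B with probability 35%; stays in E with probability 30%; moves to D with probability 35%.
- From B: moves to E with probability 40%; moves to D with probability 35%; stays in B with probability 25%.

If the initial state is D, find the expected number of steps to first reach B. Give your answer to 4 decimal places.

Let t(s) be the expected number of steps to first reach B from state s, with t(B) = 0. Conditioning on the first step:
t(D) = 1 + 0.3·t(D) + 0.45·t(E)
t(E) = 1 + 0.35·t(D) + 0.3·t(E)
Solving: t(D) = 3.4586, t(E) = 3.1579.
Expected steps from D to B: 3.4586.

3.4586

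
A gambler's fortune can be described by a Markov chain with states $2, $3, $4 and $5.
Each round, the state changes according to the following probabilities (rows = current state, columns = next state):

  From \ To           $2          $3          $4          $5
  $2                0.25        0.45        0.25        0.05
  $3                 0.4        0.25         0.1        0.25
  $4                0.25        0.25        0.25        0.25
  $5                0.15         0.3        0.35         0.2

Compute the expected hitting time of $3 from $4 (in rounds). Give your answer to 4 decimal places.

Let t(s) be the expected number of rounds to first reach $3 from state s, with t($3) = 0. Conditioning on the first round:
t($2) = 1 + 0.25·t($2) + 0.25·t($4) + 0.05·t($5)
t($4) = 1 + 0.25·t($2) + 0.25·t($4) + 0.25·t($5)
t($5) = 1 + 0.15·t($2) + 0.35·t($4) + 0.2·t($5)
Solving: t($2) = 2.6349, t($4) = 3.2698, t($5) = 3.1746.
Expected rounds from $4 to $3: 3.2698.

3.2698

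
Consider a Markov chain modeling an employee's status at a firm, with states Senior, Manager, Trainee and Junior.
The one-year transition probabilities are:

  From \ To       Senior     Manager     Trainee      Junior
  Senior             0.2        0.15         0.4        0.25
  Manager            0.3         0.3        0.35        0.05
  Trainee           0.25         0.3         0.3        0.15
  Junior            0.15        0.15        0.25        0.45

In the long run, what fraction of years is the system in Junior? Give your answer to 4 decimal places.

0.2136

Let the stationary distribution be π with π = πP and π_1 + π_2 + π_3 + π_4 = 1.
π_1 = 0.2·π_1 + 0.3·π_2 + 0.25·π_3 + 0.15·π_4
π_2 = 0.15·π_1 + 0.3·π_2 + 0.3·π_3 + 0.15·π_4
π_3 = 0.4·π_1 + 0.35·π_2 + 0.3·π_3 + 0.25·π_4
Solving with the normalization constraint gives π = (0.2289, 0.2336, 0.3239, 0.2136).
So the stationary probability of Junior is 0.2136.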